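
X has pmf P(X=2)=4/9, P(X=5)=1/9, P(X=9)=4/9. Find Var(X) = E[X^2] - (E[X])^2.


E[X] = 49/9, E[X^2] = 365/9
Var(X) = E[X^2] - (E[X])^2 = 365/9 - (49/9)^2 = 884/81

884/81


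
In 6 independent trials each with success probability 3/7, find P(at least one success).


P(at least one) = 1 - P(none)
P(none) = (1 - 3/7)^6 = (4/7)^6 = 4096/117649
P(at least one) = 1 - 4096/117649 = 113553/117649

113553/117649


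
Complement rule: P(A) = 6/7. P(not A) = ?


P(A') = 1 - P(A) = 1 - 6/7 = 1/7

1/7


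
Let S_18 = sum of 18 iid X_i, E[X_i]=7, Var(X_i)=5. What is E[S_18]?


E[S_n] = n*E[X_1] = 18*7 = 126

126


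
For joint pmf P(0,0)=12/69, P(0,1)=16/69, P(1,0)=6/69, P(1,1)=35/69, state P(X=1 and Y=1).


Read from table: P(X=1, Y=1) = 35/69

35/69


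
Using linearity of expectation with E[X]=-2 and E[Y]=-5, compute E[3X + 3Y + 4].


E[3X + 3Y + 4] = 3*E[X] + 3*E[Y] + 4
= (3)*(-2) + (3)*(-5) + (4)
= -6 - 15 + 4 = -17

-17


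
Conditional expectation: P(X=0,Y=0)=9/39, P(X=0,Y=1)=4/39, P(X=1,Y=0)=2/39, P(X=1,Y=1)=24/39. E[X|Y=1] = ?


P(Y=1) = 28/39
E[X|Y=1] = (0*4 + 1*24)/28 = 24/28 = 6/7

6/7


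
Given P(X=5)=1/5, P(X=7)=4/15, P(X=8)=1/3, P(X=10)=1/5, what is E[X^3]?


E[X^3] = sum(g(x)*P(x))
= 125*1/5 + 343*4/15 + 512*1/3 + 1000*1/5
= 7307/15

7307/15


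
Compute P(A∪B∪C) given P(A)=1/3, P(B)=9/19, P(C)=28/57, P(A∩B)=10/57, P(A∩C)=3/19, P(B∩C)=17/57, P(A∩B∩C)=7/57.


P(A∪B∪C) = P(A)+P(B)+P(C) - P(AB)-P(AC)-P(BC) + P(ABC)
= 1/3+9/19+28/57 - 10/57-3/19-17/57 + 7/57
= 15/19

15/19


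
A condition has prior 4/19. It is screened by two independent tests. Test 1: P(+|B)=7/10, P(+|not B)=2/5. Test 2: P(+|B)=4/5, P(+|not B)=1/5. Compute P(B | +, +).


After test 1: P(+) = 7/10*4/19 + 2/5*15/19 = 44/95
P(B|+) = (14/95)/(44/95) = 7/22
After test 2 (use post1 as new prior): P(+) = 4/5*7/22 + 1/5*15/22 = 43/110
P(B|+,+) = (14/55)/(43/110) = 28/43

28/43


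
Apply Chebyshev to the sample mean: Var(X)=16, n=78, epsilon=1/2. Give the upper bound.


Var(Xbar) = Var(X)/n = 16/78
Chebyshev: P(|Xbar-mu| >= 1/2) <= Var(Xbar)/(1/2)^2 = (8/39)/(1/4) = 32/39

32/39


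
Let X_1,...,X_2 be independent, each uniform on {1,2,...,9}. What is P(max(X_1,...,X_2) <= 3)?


P(max <= 3) = P(all X_i <= 3) = (P(X_1 <= 3))^2
= (3/9)^2 = (1/3)^2 = 1/9

1/9


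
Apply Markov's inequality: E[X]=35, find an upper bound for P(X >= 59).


Markov: P(X >= a) <= E[X]/a
P(X >= 59) <= 35/59

35/59


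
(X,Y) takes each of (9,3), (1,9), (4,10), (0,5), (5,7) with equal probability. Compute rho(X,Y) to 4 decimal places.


Cov(X,Y) = -3.6400, Var(X) = 10.1600, Var(Y) = 6.5600
rho = Cov/(sqrt(VarX)*sqrt(VarY)) = -0.4459

-0.4459


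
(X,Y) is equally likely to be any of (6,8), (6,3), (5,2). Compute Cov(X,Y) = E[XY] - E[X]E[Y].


E[X]=17/3, E[Y]=13/3, E[XY]=76/3
Cov(X,Y) = E[XY] - E[X]E[Y] = 76/3 - 17/3*13/3 = 7/9

7/9


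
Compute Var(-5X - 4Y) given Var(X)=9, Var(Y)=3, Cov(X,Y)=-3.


Var(-5X - 4Y) = (-5)^2*Var(X) + (-4)^2*Var(Y) + 2*(-5)*(-4)*Cov(X,Y)
= 25*9 + 16*3 + 40*(-3)
= 225 + 48 - 120 = 153

153


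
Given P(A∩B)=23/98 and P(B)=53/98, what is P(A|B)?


P(A|B) = P(A∩B)/P(B) = (46/196)/(106/196) = 46/106 = 23/53

23/53


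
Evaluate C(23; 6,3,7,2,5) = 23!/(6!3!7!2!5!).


23! = 25852016738884976640000
Denominator: 6!=720 * 3!=6 * 7!=5040 * 2!=2 * 5!=120
Coefficient = 25852016738884976640000 / 5225472000 = 4947307485120

4947307485120


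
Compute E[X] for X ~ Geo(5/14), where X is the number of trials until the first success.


For geometric (trials until first success), E[X] = 1/p = 1/(5/14) = 14/5

14/5


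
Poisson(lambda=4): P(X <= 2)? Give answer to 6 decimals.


P(X<=2) = e^(-4)*4^0/0! + e^(-4)*4^1/1! + e^(-4)*4^2/2!
≈ 0.0183156389 + 0.0732625556 + 0.1465251111
= 0.2381033056
≈ 0.238103

0.238103


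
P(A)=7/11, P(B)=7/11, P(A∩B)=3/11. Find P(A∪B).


P(A∪B) = P(A) + P(B) - P(A∩B)
= 7/11 + 7/11 - 3/11 = 1

1


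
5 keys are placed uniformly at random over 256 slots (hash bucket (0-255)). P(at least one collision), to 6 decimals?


P(all different) = prod((256-i)/256 for i=0..4) = 0.961469
P(at least one match) = 1 - 0.961469 = 0.038531

0.038531


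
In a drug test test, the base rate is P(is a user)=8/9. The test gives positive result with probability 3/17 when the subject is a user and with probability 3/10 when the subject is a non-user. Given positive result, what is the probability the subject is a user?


P(A) = P(A|B)P(B) + P(A|B')P(B') = 3/17*8/9 + 3/10*1/9 = 97/510
P(B|A) = P(A|B)P(B)/P(A) = (8/51)/(97/510) = 80/97

80/97


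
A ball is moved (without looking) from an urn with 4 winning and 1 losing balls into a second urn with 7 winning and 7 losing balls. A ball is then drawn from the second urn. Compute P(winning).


P(transfer winning) = 4/5; P(transfer losing) = 1/5
If winning transferred: Urn II has 8 winning of 15, so P(winning|winning moved) = 8/15
If losing transferred: Urn II has 7 winning of 15, so P(winning|losing moved) = 7/15
By total probability: P(winning) = 4/5*8/15 + 1/5*7/15 = 13/25

13/25


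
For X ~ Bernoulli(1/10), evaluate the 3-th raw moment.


For Bernoulli: X in {0,1}
E[X^3] = 0^3*(1-1/10) + 1^3*1/10 = 1/10

1/10


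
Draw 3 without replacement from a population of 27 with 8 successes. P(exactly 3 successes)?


P(X=3) = C(8,3)*C(19,0) / C(27,3)
= 56*1 / 2925
= 56/2925

56/2925


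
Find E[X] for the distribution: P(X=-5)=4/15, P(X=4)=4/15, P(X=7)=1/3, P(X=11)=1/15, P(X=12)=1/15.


E[X] = sum(x * P(x))
= -5*4/15 + 4*4/15 + 7*1/3 + 11*1/15 + 12*1/15
= 18/5

18/5


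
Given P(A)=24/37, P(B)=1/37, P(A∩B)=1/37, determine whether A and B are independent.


P(A)*P(B) = 24/37*1/37 = 24/1369
P(A∩B) = 1/37 != 24/1369, so not independent

No, A and B are not independent


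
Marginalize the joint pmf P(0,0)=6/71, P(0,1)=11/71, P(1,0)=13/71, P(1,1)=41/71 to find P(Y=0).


P(Y=0) = P(0,0)+P(1,0) = 6/71 + 13/71 = 19/71

19/71


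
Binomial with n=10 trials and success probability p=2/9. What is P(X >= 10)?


P(X>=10) = P(X=10)
= 1024/3486784401
= 1024/3486784401

1024/3486784401


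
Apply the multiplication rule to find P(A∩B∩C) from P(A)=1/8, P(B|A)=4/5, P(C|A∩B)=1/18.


P(A∩B∩C) = P(A) * P(B|A) * P(C|A∩B)
= 1/8 * 4/5 * 1/18
= 1/10 * 1/18 = 1/180

1/180


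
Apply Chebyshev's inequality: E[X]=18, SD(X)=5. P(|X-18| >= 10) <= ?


k = 10/5 = 2
Chebyshev: P(|X-mu| >= k*sigma) <= 1/k^2 = 1/2^2 = 1/4

1/4


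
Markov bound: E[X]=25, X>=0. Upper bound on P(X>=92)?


Markov: P(X >= a) <= E[X]/a
P(X >= 92) <= 25/92

25/92


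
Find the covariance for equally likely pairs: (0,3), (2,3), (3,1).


E[X]=5/3, E[Y]=7/3, E[XY]=3
Cov(X,Y) = E[XY] - E[X]E[Y] = 3 - 5/3*7/3 = -8/9

-8/9


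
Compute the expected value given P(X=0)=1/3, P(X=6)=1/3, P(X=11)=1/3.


E[X] = sum(x * P(x))
= 0*1/3 + 6*1/3 + 11*1/3
= 17/3

17/3


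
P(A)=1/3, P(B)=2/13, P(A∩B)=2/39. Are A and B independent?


P(A)*P(B) = 1/3*2/13 = 2/39
P(A∩B) = 2/39, which equals P(A)P(B), so independent

Yes, A and B are independent


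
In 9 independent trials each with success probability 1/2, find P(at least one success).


P(at least one) = 1 - P(none)
P(none) = (1 - 1/2)^9 = (1/2)^9 = 1/512
P(at least one) = 1 - 1/512 = 511/512

511/512


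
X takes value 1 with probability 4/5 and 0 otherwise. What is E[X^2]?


For Bernoulli: X in {0,1}
E[X^2] = 0^2*(1-4/5) + 1^2*4/5 = 4/5

4/5


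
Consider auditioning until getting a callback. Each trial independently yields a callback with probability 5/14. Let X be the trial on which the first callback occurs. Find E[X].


For geometric (trials until first success), E[X] = 1/p = 1/(5/14) = 14/5

14/5


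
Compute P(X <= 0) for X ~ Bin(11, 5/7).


P(X<=0) = P(X=0)
= 2048/1977326743
= 2048/1977326743

2048/1977326743


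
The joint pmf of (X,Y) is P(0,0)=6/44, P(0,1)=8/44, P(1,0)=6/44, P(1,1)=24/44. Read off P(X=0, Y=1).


Read from table: P(X=0, Y=1) = 8/44 = 2/11

2/11


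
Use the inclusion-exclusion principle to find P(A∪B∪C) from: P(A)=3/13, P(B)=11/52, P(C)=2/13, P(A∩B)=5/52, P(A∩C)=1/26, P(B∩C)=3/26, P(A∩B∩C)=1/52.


P(A∪B∪C) = P(A)+P(B)+P(C) - P(AB)-P(AC)-P(BC) + P(ABC)
= 3/13+11/52+2/13 - 5/52-1/26-3/26 + 1/52
= 19/52

19/52


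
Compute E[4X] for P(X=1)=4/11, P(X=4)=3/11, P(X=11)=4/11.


E[4X] = sum(g(x)*P(x))
= 4*4/11 + 16*3/11 + 44*4/11
= 240/11

240/11


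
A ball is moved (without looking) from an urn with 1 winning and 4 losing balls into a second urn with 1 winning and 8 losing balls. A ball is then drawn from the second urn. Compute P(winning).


P(transfer winning) = 1/5; P(transfer losing) = 4/5
If winning transferred: Urn II has 2 winning of 10, so P(winning|winning moved) = 1/5
If losing transferred: Urn II has 1 winning of 10, so P(winning|losing moved) = 1/10
By total probability: P(winning) = 1/5*1/5 + 4/5*1/10 = 3/25

3/25


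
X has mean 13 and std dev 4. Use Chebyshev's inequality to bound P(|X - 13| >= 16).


k = 16/4 = 4
Chebyshev: P(|X-mu| >= k*sigma) <= 1/k^2 = 1/4^2 = 1/16

1/16


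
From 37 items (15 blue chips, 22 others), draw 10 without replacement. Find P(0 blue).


P(X=0) = C(15,0)*C(22,10) / C(37,10)
= 1*646646 / 348330136
= 646646/348330136 = 247/133052

247/133052


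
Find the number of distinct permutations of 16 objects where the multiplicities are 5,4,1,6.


16! = 20922789888000
Denominator: 5!=120 * 4!=24 * 1!=1 * 6!=720
Coefficient = 20922789888000 / 2073600 = 10090080

10090080


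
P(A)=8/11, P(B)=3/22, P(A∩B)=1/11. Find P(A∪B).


P(A∪B) = P(A) + P(B) - P(A∩B)
= 8/11 + 3/22 - 1/11 = 17/22

17/22


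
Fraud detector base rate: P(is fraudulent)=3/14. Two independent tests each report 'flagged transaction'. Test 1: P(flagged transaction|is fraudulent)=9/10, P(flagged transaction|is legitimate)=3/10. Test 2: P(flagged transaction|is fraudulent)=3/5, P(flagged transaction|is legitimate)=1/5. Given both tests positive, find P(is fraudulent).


After test 1: P(+) = 9/10*3/14 + 3/10*11/14 = 3/7
P(B|+) = (27/140)/(3/7) = 9/20
After test 2 (use post1 as new prior): P(+) = 3/5*9/20 + 1/5*11/20 = 19/50
P(B|+,+) = (27/100)/(19/50) = 27/38

27/38


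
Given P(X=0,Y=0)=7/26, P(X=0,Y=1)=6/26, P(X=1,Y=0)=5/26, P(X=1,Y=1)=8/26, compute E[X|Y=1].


P(Y=1) = 14/26
E[X|Y=1] = (0*6 + 1*8)/14 = 8/14 = 4/7

4/7


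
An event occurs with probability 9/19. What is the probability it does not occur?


P(A') = 1 - P(A) = 1 - 9/19 = 10/19

10/19


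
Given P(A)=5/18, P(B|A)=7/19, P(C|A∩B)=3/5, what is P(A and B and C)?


P(A∩B∩C) = P(A) * P(B|A) * P(C|A∩B)
= 5/18 * 7/19 * 3/5
= 35/342 * 3/5 = 7/114

7/114


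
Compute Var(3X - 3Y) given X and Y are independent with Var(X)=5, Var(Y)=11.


Independence => Cov(X,Y)=0
Var(3X - 3Y) = 3^2*Var(X) + (-3)^2*Var(Y)
= 9*5 + 9*11 = 144

144


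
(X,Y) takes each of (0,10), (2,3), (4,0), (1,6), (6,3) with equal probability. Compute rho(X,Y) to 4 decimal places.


Cov(X,Y) = -5.4400, Var(X) = 4.6400, Var(Y) = 11.4400
rho = Cov/(sqrt(VarX)*sqrt(VarY)) = -0.7467

-0.7467


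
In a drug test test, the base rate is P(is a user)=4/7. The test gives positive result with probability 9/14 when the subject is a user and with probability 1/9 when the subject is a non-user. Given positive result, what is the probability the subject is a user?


P(A) = P(A|B)P(B) + P(A|B')P(B') = 9/14*4/7 + 1/9*3/7 = 61/147
P(B|A) = P(A|B)P(B)/P(A) = (18/49)/(61/147) = 54/61

54/61


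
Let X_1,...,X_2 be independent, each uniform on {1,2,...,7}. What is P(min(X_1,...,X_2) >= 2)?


P(min >= 2) = P(all X_i >= 2) = (P(X_1 >= 2))^2
= (6/7)^2 = 36/49

36/49


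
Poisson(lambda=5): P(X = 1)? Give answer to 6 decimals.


P(X=1) = e^(-5) * 5^1 / 1!
≈ 0.006737946999 * 5 / 1
≈ 0.033690

0.033690


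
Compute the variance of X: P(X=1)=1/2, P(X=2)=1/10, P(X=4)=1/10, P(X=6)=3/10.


E[X] = 29/10, E[X^2] = 133/10
Var(X) = E[X^2] - (E[X])^2 = 133/10 - (29/10)^2 = 489/100

489/100


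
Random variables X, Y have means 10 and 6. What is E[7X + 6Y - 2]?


E[7X + 6Y - 2] = 7*E[X] + 6*E[Y] - 2
= (7)*(10) + (6)*(6) + (-2)
= 70 + 36 - 2 = 104

104


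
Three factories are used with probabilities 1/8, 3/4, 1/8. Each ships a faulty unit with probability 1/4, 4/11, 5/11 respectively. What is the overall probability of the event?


P(A) = P(A|B1)P(B1) + P(A|B2)P(B2) + P(A|B3)P(B3)
= 1/4*1/8 + 4/11*3/4 + 5/11*1/8
= 1/32 + 3/11 + 5/88 = 127/352

127/352


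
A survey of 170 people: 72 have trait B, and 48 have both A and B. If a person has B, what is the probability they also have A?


P(A|B) = P(A∩B)/P(B) = (48/170)/(72/170) = 48/72 = 2/3

2/3


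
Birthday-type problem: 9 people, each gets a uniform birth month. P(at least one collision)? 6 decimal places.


P(all different) = prod((12-i)/12 for i=0..8) = 0.015472
P(at least one match) = 1 - 0.015472 = 0.984528

0.984528


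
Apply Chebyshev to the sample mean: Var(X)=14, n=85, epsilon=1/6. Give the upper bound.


Var(Xbar) = Var(X)/n = 14/85
Chebyshev: P(|Xbar-mu| >= 1/6) <= Var(Xbar)/(1/6)^2 = (14/85)/(1/36) = 504/85
Bound exceeds 1, so trivial bound: 1

1


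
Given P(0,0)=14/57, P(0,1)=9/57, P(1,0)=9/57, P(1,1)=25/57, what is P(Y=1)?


P(Y=1) = P(0,1)+P(1,1) = 9/57 + 25/57 = 34/57

34/57


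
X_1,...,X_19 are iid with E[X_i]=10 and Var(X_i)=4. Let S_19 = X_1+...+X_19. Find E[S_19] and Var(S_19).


E[S_n] = n*mu = 19*10 = 190
Var(S_n) = n*sigma^2 = 19*4 = 76

E[S_19]=190, Var(S_19)=76


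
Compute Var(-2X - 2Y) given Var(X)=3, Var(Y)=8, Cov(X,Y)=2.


Var(-2X - 2Y) = (-2)^2*Var(X) + (-2)^2*Var(Y) + 2*(-2)*(-2)*Cov(X,Y)
= 4*3 + 4*8 + 8*2
= 12 + 32 + 16 = 60

60


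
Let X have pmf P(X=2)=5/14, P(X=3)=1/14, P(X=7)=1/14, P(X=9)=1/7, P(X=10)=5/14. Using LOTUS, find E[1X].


E[1X] = sum(g(x)*P(x))
= 2*5/14 + 3*1/14 + 7*1/14 + 9*1/7 + 10*5/14
= 44/7

44/7


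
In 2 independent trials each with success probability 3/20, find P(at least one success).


P(at least one) = 1 - P(none)
P(none) = (1 - 3/20)^2 = (17/20)^2 = 289/400
P(at least one) = 1 - 289/400 = 111/400

111/400


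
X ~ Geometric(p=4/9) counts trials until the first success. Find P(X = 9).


P(X=9) = (1-p)^8 * p = (5/9)^8 * 4/9
= 390625/43046721 * 4/9 = 1562500/387420489

1562500/387420489


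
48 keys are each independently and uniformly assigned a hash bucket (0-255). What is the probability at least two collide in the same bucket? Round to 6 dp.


P(all different) = prod((256-i)/256 for i=0..47) = 0.009029
P(at least one match) = 1 - 0.009029 = 0.990971

0.990971


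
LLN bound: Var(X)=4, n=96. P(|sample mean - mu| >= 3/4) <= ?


Var(Xbar) = Var(X)/n = 4/96
Chebyshev: P(|Xbar-mu| >= 3/4) <= Var(Xbar)/(3/4)^2 = (1/24)/(9/16) = 2/27

2/27


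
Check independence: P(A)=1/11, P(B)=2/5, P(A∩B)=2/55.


P(A)*P(B) = 1/11*2/5 = 2/55
P(A∩B) = 2/55, which equals P(A)P(B), so independent

Yes, A and B are independent


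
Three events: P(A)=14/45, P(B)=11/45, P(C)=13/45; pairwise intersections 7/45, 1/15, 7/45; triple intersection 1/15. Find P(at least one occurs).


P(A∪B∪C) = P(A)+P(B)+P(C) - P(AB)-P(AC)-P(BC) + P(ABC)
= 14/45+11/45+13/45 - 7/45-1/15-7/45 + 1/15
= 8/15

8/15


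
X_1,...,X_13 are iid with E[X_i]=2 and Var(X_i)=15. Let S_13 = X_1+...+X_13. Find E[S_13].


E[S_n] = n*E[X_1] = 13*2 = 26

26


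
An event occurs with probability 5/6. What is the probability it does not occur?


P(A') = 1 - P(A) = 1 - 5/6 = 1/6

1/6


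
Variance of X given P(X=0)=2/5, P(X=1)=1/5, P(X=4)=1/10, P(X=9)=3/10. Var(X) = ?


E[X] = 33/10, E[X^2] = 261/10
Var(X) = E[X^2] - (E[X])^2 = 261/10 - (33/10)^2 = 1521/100

1521/100


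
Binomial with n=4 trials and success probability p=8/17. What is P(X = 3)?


P(X=3) = C(4,3) * p^3 * (1-p)^1
= 4 * 512/4913 * 9/17
= 18432/83521

18432/83521


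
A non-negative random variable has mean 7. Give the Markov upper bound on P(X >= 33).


Markov: P(X >= a) <= E[X]/a
P(X >= 33) <= 7/33

7/33


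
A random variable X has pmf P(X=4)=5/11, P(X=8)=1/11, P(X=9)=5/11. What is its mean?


E[X] = sum(x * P(x))
= 4*5/11 + 8*1/11 + 9*5/11
= 73/11

73/11


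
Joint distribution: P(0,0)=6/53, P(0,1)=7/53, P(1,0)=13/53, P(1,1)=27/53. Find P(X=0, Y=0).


Read from table: P(X=0, Y=0) = 6/53

6/53


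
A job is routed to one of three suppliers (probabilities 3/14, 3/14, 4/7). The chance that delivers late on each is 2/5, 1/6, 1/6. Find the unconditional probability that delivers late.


P(A) = P(A|B1)P(B1) + P(A|B2)P(B2) + P(A|B3)P(B3)
= 2/5*3/14 + 1/6*3/14 + 1/6*4/7
= 3/35 + 1/28 + 2/21 = 13/60

13/60


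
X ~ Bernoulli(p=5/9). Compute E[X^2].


For Bernoulli: X in {0,1}
E[X^2] = 0^2*(1-5/9) + 1^2*5/9 = 5/9

5/9


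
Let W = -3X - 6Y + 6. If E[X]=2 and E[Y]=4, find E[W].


E[-3X - 6Y + 6] = -3*E[X] - 6*E[Y] + 6
= (-3)*(2) + (-6)*(4) + (6)
= -6 - 24 + 6 = -24

-24


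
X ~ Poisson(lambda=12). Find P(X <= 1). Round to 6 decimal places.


P(X<=1) = e^(-12)*12^0/0! + e^(-12)*12^1/1!
≈ 0.0000061442 + 0.0000737305
= 0.0000798747
≈ 0.000080

0.000080


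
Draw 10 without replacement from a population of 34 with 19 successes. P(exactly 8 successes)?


P(X=8) = C(19,8)*C(15,2) / C(34,10)
= 75582*105 / 131128140
= 7936110/131128140 = 1197/19778

1197/19778


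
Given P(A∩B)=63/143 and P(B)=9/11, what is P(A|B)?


P(A|B) = P(A∩B)/P(B) = (63/143)/(117/143) = 63/117 = 7/13

7/13


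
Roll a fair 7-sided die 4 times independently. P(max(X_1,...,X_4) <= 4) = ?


P(max <= 4) = P(all X_i <= 4) = (P(X_1 <= 4))^4
= (4/7)^4 = 256/2401

256/2401


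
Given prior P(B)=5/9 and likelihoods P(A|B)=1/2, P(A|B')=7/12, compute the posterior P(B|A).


P(A) = P(A|B)P(B) + P(A|B')P(B') = 1/2*5/9 + 7/12*4/9 = 29/54
P(B|A) = P(A|B)P(B)/P(A) = (5/18)/(29/54) = 15/29

15/29


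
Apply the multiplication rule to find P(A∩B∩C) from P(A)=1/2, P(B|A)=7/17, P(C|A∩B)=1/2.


P(A∩B∩C) = P(A) * P(B|A) * P(C|A∩B)
= 1/2 * 7/17 * 1/2
= 7/34 * 1/2 = 7/68

7/68


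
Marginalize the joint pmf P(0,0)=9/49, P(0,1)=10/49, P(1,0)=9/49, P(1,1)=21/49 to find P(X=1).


P(X=1) = P(1,0)+P(1,1) = 9/49 + 21/49 = 30/49

30/49


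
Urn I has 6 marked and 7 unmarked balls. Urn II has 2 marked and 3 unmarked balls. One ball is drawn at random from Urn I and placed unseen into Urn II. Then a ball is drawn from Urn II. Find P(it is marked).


P(transfer marked) = 6/13; P(transfer unmarked) = 7/13
If marked transferred: Urn II has 3 marked of 6, so P(marked|marked moved) = 1/2
If unmarked transferred: Urn II has 2 marked of 6, so P(marked|unmarked moved) = 1/3
By total probability: P(marked) = 6/13*1/2 + 7/13*1/3 = 16/39

16/39


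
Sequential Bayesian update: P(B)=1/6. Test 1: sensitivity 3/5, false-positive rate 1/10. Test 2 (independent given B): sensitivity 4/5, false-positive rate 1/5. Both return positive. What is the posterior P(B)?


After test 1: P(+) = 3/5*1/6 + 1/10*5/6 = 11/60
P(B|+) = (1/10)/(11/60) = 6/11
After test 2 (use post1 as new prior): P(+) = 4/5*6/11 + 1/5*5/11 = 29/55
P(B|+,+) = (24/55)/(29/55) = 24/29

24/29


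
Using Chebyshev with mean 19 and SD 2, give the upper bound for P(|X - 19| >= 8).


k = 8/2 = 4
Chebyshev: P(|X-mu| >= k*sigma) <= 1/k^2 = 1/4^2 = 1/16

1/16


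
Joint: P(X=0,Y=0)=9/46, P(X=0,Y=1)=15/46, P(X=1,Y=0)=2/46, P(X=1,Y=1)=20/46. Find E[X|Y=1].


P(Y=1) = 35/46
E[X|Y=1] = (0*15 + 1*20)/35 = 20/35 = 4/7

4/7


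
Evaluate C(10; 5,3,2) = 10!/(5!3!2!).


10! = 3628800
Denominator: 5!=120 * 3!=6 * 2!=2
Coefficient = 3628800 / 1440 = 2520

2520


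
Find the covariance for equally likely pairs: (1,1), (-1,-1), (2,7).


E[X]=2/3, E[Y]=7/3, E[XY]=16/3
Cov(X,Y) = E[XY] - E[X]E[Y] = 16/3 - 2/3*7/3 = 34/9

34/9


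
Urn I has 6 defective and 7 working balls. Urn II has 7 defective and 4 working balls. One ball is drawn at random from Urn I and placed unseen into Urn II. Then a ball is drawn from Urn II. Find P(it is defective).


P(transfer defective) = 6/13; P(transfer working) = 7/13
If defective transferred: Urn II has 8 defective of 12, so P(defective|defective moved) = 2/3
If working transferred: Urn II has 7 defective of 12, so P(defective|working moved) = 7/12
By total probability: P(defective) = 6/13*2/3 + 7/13*7/12 = 97/156

97/156


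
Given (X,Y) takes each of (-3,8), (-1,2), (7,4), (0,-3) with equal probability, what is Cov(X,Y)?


E[X]=3/4, E[Y]=11/4, E[XY]=1/2
Cov(X,Y) = E[XY] - E[X]E[Y] = 1/2 - 3/4*11/4 = -25/16

-25/16


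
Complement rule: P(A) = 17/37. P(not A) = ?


P(A') = 1 - P(A) = 1 - 17/37 = 20/37

20/37


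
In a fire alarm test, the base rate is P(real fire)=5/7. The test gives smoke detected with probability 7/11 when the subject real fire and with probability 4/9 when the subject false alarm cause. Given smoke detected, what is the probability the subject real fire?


P(A) = P(A|B)P(B) + P(A|B')P(B') = 7/11*5/7 + 4/9*2/7 = 403/693
P(B|A) = P(A|B)P(B)/P(A) = (5/11)/(403/693) = 315/403

315/403


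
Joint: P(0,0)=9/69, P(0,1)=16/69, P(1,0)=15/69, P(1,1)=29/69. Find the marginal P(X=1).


P(X=1) = P(1,0)+P(1,1) = 15/69 + 29/69 = 44/69

44/69


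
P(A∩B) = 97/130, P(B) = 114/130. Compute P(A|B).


P(A|B) = P(A∩B)/P(B) = (97/130)/(114/130) = 97/114

97/114


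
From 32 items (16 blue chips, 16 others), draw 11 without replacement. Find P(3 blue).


P(X=3) = C(16,3)*C(16,8) / C(32,11)
= 560*12870 / 129024480
= 7207200/129024480 = 1155/20677

1155/20677


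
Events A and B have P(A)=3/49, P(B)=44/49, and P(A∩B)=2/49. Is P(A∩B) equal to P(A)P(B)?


P(A)*P(B) = 3/49*44/49 = 132/2401
P(A∩B) = 2/49 != 132/2401, so not independent

No, A and B are not independent


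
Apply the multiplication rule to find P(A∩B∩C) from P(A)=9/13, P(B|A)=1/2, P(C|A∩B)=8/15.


P(A∩B∩C) = P(A) * P(B|A) * P(C|A∩B)
= 9/13 * 1/2 * 8/15
= 9/26 * 8/15 = 12/65

12/65


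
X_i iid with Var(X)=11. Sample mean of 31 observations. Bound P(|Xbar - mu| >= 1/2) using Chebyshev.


Var(Xbar) = Var(X)/n = 11/31
Chebyshev: P(|Xbar-mu| >= 1/2) <= Var(Xbar)/(1/2)^2 = (11/31)/(1/4) = 44/31
Bound exceeds 1, so trivial bound: 1

1


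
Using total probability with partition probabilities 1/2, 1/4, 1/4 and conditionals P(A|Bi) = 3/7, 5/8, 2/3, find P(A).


P(A) = P(A|B1)P(B1) + P(A|B2)P(B2) + P(A|B3)P(B3)
= 3/7*1/2 + 5/8*1/4 + 2/3*1/4
= 3/14 + 5/32 + 1/6 = 361/672

361/672


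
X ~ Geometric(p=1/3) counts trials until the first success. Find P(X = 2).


P(X=2) = (1-p)^1 * p = (2/3)^1 * 1/3
= 2/3 * 1/3 = 2/9

2/9


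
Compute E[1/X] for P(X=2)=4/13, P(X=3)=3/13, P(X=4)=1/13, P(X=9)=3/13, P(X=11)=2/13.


E[1/X] = sum(g(x)*P(x))
= 1/2*4/13 + 1/3*3/13 + 1/4*1/13 + 1/9*3/13 + 1/11*2/13
= 497/1716

497/1716


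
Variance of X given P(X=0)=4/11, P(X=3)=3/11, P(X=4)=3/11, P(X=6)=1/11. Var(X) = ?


E[X] = 27/11, E[X^2] = 111/11
Var(X) = E[X^2] - (E[X])^2 = 111/11 - (27/11)^2 = 492/121

492/121


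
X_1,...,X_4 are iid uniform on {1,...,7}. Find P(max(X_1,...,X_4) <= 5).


P(max <= 5) = P(all X_i <= 5) = (P(X_1 <= 5))^4
= (5/7)^4 = 625/2401

625/2401


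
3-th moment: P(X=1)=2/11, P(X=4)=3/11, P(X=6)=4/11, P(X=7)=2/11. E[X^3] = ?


E[X^3] = sum(x^3 * P(x))
= 1*2/11 + 64*3/11 + 216*4/11 + 343*2/11
= 1744/11

1744/11


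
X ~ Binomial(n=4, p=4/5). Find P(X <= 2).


P(X<=2) = P(X=0) + P(X=1) + P(X=2)
= 1/625 + 16/625 + 96/625
= 113/625

113/625


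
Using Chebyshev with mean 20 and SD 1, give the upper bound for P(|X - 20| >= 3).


k = 3/1 = 3
Chebyshev: P(|X-mu| >= k*sigma) <= 1/k^2 = 1/3^2 = 1/9

1/9


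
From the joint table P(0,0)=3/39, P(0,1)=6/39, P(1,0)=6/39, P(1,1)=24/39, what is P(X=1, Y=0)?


Read from table: P(X=1, Y=0) = 6/39 = 2/13

2/13


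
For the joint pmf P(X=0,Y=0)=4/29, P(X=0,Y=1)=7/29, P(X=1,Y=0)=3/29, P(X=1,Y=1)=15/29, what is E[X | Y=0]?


P(Y=0) = 7/29
E[X|Y=0] = (0*4 + 1*3)/7 = 3/7

3/7


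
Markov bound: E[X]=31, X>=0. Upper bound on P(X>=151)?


Markov: P(X >= a) <= E[X]/a
P(X >= 151) <= 31/151

31/151


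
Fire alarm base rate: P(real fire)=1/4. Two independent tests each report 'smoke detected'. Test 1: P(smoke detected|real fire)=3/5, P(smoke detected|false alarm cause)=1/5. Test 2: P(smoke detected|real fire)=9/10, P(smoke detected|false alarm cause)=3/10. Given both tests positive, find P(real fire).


After test 1: P(+) = 3/5*1/4 + 1/5*3/4 = 3/10
P(B|+) = (3/20)/(3/10) = 1/2
After test 2 (use post1 as new prior): P(+) = 9/10*1/2 + 3/10*1/2 = 3/5
P(B|+,+) = (9/20)/(3/5) = 3/4

3/4


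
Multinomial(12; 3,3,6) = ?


12! = 479001600
Denominator: 3!=6 * 3!=6 * 6!=720
Coefficient = 479001600 / 25920 = 18480

18480


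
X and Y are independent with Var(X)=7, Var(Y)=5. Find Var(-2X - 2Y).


Independence => Cov(X,Y)=0
Var(-2X - 2Y) = (-2)^2*Var(X) + (-2)^2*Var(Y)
= 4*7 + 4*5 = 48

48


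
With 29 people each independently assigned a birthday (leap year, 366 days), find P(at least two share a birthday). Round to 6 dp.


P(all different) = prod((366-i)/366 for i=0..28) = 0.320056
P(at least one match) = 1 - 0.320056 = 0.679944

0.679944


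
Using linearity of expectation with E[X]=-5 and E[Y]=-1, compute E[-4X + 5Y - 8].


E[-4X + 5Y - 8] = -4*E[X] + 5*E[Y] - 8
= (-4)*(-5) + (5)*(-1) + (-8)
= 20 - 5 - 8 = 7

7


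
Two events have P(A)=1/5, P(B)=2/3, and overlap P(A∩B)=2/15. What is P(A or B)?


P(A∪B) = P(A) + P(B) - P(A∩B)
= 1/5 + 2/3 - 2/15 = 11/15

11/15


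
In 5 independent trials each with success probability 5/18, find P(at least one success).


P(at least one) = 1 - P(none)
P(none) = (1 - 5/18)^5 = (13/18)^5 = 371293/1889568
P(at least one) = 1 - 371293/1889568 = 1518275/1889568

1518275/1889568


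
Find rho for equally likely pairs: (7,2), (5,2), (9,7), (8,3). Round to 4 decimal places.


Cov(X,Y) = 2.3750, Var(X) = 2.1875, Var(Y) = 4.2500
rho = Cov/(sqrt(VarX)*sqrt(VarY)) = 0.7789

0.7789


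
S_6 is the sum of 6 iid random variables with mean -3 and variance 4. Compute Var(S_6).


By independence, Var(S_n) = n*Var(X_1) = 6*4 = 24

24


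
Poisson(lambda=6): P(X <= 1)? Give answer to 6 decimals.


P(X<=1) = e^(-6)*6^0/0! + e^(-6)*6^1/1!
≈ 0.0024787522 + 0.0148725131
= 0.0173512653
≈ 0.017351

0.017351


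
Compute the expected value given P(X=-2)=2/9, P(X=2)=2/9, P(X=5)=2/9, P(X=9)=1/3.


E[X] = sum(x * P(x))
= -2*2/9 + 2*2/9 + 5*2/9 + 9*1/3
= 37/9

37/9


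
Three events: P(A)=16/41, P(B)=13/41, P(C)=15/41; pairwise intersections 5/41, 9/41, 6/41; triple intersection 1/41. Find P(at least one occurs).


P(A∪B∪C) = P(A)+P(B)+P(C) - P(AB)-P(AC)-P(BC) + P(ABC)
= 16/41+13/41+15/41 - 5/41-9/41-6/41 + 1/41
= 25/41

25/41


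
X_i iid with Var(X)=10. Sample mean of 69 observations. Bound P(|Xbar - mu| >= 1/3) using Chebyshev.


Var(Xbar) = Var(X)/n = 10/69
Chebyshev: P(|Xbar-mu| >= 1/3) <= Var(Xbar)/(1/3)^2 = (10/69)/(1/9) = 30/23
Bound exceeds 1, so trivial bound: 1

1


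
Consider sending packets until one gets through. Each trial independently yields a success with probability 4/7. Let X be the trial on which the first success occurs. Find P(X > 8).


P(X > 8) = P(first 8 trials all fail) = (1-p)^8 = (3/7)^8 = 6561/5764801

6561/5764801


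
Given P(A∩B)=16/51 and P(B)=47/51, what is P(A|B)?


P(A|B) = P(A∩B)/P(B) = (16/51)/(47/51) = 16/47

16/47


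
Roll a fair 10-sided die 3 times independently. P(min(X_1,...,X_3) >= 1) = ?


P(min >= 1) = P(all X_i >= 1) = (P(X_1 >= 1))^3
= (10/10)^3 = 1^3 = 1

1


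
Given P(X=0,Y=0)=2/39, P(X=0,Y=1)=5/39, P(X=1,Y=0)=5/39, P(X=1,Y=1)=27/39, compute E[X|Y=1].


P(Y=1) = 32/39
E[X|Y=1] = (0*5 + 1*27)/32 = 27/32

27/32


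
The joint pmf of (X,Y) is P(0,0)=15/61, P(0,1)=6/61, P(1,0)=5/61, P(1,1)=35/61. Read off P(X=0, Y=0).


Read from table: P(X=0, Y=0) = 15/61

15/61


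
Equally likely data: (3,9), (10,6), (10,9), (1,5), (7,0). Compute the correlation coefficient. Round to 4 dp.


Cov(X,Y) = 0.4400, Var(X) = 13.3600, Var(Y) = 10.9600
rho = Cov/(sqrt(VarX)*sqrt(VarY)) = 0.0364

0.0364


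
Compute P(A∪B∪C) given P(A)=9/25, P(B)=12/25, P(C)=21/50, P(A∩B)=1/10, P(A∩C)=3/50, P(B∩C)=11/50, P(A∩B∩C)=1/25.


P(A∪B∪C) = P(A)+P(B)+P(C) - P(AB)-P(AC)-P(BC) + P(ABC)
= 9/25+12/25+21/50 - 1/10-3/50-11/50 + 1/25
= 23/25

23/25


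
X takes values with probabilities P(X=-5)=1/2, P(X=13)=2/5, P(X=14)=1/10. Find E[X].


E[X] = sum(x * P(x))
= -5*1/2 + 13*2/5 + 14*1/10
= 41/10

41/10


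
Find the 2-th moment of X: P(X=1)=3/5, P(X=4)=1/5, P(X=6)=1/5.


E[X^2] = sum(x^2 * P(x))
= 1*3/5 + 16*1/5 + 36*1/5
= 11

11


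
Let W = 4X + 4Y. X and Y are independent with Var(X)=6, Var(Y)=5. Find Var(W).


Independence => Cov(X,Y)=0
Var(4X + 4Y) = 4^2*Var(X) + 4^2*Var(Y)
= 16*6 + 16*5 = 176

176


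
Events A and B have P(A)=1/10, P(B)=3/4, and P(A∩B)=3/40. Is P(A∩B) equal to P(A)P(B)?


P(A)*P(B) = 1/10*3/4 = 3/40
P(A∩B) = 3/40, which equals P(A)P(B), so independent

Yes, A and B are independent


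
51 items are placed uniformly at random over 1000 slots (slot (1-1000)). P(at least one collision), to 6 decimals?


P(all different) = prod((1000-i)/1000 for i=0..50) = 0.273345
P(at least one match) = 1 - 0.273345 = 0.726655

0.726655


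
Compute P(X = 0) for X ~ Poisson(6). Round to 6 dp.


P(X=0) = e^(-6) * 6^0 / 0!
≈ 0.002478752177 * 1 / 1
≈ 0.002479

0.002479


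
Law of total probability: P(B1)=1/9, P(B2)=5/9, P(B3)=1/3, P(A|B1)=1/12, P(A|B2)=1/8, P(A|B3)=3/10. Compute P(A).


P(A) = P(A|B1)P(B1) + P(A|B2)P(B2) + P(A|B3)P(B3)
= 1/12*1/9 + 1/8*5/9 + 3/10*1/3
= 1/108 + 5/72 + 1/10 = 193/1080

193/1080


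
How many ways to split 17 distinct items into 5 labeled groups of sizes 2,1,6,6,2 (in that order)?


17! = 355687428096000
Denominator: 2!=2 * 1!=1 * 6!=720 * 6!=720 * 2!=2
Coefficient = 355687428096000 / 2073600 = 171531360

171531360


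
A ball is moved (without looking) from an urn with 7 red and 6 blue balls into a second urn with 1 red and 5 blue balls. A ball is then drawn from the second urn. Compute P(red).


P(transfer red) = 7/13; P(transfer blue) = 6/13
If red transferred: Urn II has 2 red of 7, so P(red|red moved) = 2/7
If blue transferred: Urn II has 1 red of 7, so P(red|blue moved) = 1/7
By total probability: P(red) = 7/13*2/7 + 6/13*1/7 = 20/91

20/91


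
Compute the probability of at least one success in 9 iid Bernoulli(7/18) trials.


P(at least one) = 1 - P(none)
P(none) = (1 - 7/18)^9 = (11/18)^9 = 2357947691/198359290368
P(at least one) = 1 - 2357947691/198359290368 = 196001342677/198359290368

196001342677/198359290368


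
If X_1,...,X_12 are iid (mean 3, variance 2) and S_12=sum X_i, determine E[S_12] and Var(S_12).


E[S_n] = n*mu = 12*3 = 36
Var(S_n) = n*sigma^2 = 12*2 = 24

E[S_12]=36, Var(S_12)=24


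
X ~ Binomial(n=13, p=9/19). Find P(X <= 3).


P(X<=3) = P(X=0) + P(X=1) + P(X=2) + P(X=3)
= 10000000000000/42052983462257059 + 117000000000000/42052983462257059 + 631800000000000/42052983462257059 + 2084940000000000/42052983462257059
= 2843740000000000/42052983462257059

2843740000000000/42052983462257059


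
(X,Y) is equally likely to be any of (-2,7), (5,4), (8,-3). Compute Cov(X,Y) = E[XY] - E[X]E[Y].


E[X]=11/3, E[Y]=8/3, E[XY]=-6
Cov(X,Y) = E[XY] - E[X]E[Y] = -6 - 11/3*8/3 = -142/9

-142/9


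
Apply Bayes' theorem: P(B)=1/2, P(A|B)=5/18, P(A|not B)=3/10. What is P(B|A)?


P(A) = P(A|B)P(B) + P(A|B')P(B') = 5/18*1/2 + 3/10*1/2 = 13/45
P(B|A) = P(A|B)P(B)/P(A) = (5/36)/(13/45) = 25/52

25/52


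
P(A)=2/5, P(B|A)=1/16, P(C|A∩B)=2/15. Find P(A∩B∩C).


P(A∩B∩C) = P(A) * P(B|A) * P(C|A∩B)
= 2/5 * 1/16 * 2/15
= 1/40 * 2/15 = 1/300

1/300


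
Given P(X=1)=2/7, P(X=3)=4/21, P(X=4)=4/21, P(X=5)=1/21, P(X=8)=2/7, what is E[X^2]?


E[X^2] = sum(g(x)*P(x))
= 1*2/7 + 9*4/21 + 16*4/21 + 25*1/21 + 64*2/7
= 515/21

515/21


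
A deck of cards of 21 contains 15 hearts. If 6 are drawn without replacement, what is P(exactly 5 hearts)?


P(X=5) = C(15,5)*C(6,1) / C(21,6)
= 3003*6 / 54264
= 18018/54264 = 429/1292

429/1292


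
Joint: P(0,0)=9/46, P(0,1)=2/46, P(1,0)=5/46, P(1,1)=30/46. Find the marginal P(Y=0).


P(Y=0) = P(0,0)+P(1,0) = 9/46 + 5/46 = 14/46 = 7/23

7/23


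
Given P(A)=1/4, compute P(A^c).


P(A') = 1 - P(A) = 1 - 1/4 = 3/4

3/4


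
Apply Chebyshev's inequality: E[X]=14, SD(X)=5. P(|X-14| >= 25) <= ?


k = 25/5 = 5
Chebyshev: P(|X-mu| >= k*sigma) <= 1/k^2 = 1/5^2 = 1/25

1/25


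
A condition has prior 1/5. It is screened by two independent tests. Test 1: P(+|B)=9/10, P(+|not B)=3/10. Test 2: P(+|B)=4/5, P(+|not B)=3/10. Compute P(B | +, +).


After test 1: P(+) = 9/10*1/5 + 3/10*4/5 = 21/50
P(B|+) = (9/50)/(21/50) = 3/7
After test 2 (use post1 as new prior): P(+) = 4/5*3/7 + 3/10*4/7 = 18/35
P(B|+,+) = (12/35)/(18/35) = 2/3

2/3


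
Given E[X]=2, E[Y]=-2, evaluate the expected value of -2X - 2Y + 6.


E[-2X - 2Y + 6] = -2*E[X] - 2*E[Y] + 6
= (-2)*(2) + (-2)*(-2) + (6)
= -4 + 4 + 6 = 6

6


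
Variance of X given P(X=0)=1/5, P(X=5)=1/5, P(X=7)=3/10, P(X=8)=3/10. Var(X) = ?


E[X] = 11/2, E[X^2] = 389/10
Var(X) = E[X^2] - (E[X])^2 = 389/10 - (11/2)^2 = 173/20

173/20


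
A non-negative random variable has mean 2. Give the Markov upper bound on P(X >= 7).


Markov: P(X >= a) <= E[X]/a
P(X >= 7) <= 2/7

2/7


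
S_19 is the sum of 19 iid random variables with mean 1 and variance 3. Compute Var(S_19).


By independence, Var(S_n) = n*Var(X_1) = 19*3 = 57

57


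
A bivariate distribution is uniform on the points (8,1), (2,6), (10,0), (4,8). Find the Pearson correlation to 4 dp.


Cov(X,Y) = -9.5000, Var(X) = 10.0000, Var(Y) = 11.1875
rho = Cov/(sqrt(VarX)*sqrt(VarY)) = -0.8982

-0.8982


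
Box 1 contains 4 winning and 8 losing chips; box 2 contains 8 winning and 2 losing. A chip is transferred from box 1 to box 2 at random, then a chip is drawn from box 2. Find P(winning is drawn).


P(transfer winning) = 4/12 = 1/3; P(transfer losing) = 2/3
If winning transferred: Urn II has 9 winning of 11, so P(winning|winning moved) = 9/11
If losing transferred: Urn II has 8 winning of 11, so P(winning|losing moved) = 8/11
By total probability: P(winning) = 1/3*9/11 + 2/3*8/11 = 25/33

25/33


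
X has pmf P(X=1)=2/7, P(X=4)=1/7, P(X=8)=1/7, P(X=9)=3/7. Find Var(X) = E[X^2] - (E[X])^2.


E[X] = 41/7, E[X^2] = 325/7
Var(X) = E[X^2] - (E[X])^2 = 325/7 - (41/7)^2 = 594/49

594/49


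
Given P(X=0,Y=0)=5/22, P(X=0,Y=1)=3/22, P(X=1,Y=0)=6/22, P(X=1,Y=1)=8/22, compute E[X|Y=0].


P(Y=0) = 11/22
E[X|Y=0] = (0*5 + 1*6)/11 = 6/11

6/11


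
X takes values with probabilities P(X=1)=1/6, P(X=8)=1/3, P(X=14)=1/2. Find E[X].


E[X] = sum(x * P(x))
= 1*1/6 + 8*1/3 + 14*1/2
= 59/6

59/6


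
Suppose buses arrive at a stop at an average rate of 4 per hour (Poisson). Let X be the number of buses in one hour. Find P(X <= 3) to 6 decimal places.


P(X<=3) = e^(-4)*4^0/0! + e^(-4)*4^1/1! + e^(-4)*4^2/2! + e^(-4)*4^3/3!
≈ 0.0183156389 + 0.0732625556 + 0.1465251111 + 0.1953668148
= 0.4334701204
≈ 0.433470

0.433470


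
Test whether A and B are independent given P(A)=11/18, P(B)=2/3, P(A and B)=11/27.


P(A)*P(B) = 11/18*2/3 = 11/27
P(A∩B) = 11/27, which equals P(A)P(B), so independent

Yes, A and B are independent


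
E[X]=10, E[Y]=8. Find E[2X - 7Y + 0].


E[2X - 7Y + 0] = 2*E[X] - 7*E[Y] + 0
= (2)*(10) + (-7)*(8) + (0)
= 20 - 56 + 0 = -36

-36


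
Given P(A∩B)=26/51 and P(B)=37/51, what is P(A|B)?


P(A|B) = P(A∩B)/P(B) = (52/102)/(74/102) = 52/74 = 26/37

26/37


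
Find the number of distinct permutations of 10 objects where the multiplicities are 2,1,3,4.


10! = 3628800
Denominator: 2!=2 * 1!=1 * 3!=6 * 4!=24
Coefficient = 3628800 / 288 = 12600

12600


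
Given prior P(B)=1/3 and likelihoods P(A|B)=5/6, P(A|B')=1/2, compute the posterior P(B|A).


P(A) = P(A|B)P(B) + P(A|B')P(B') = 5/6*1/3 + 1/2*2/3 = 11/18
P(B|A) = P(A|B)P(B)/P(A) = (5/18)/(11/18) = 5/11

5/11


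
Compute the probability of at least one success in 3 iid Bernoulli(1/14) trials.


P(at least one) = 1 - P(none)
P(none) = (1 - 1/14)^3 = (13/14)^3 = 2197/2744
P(at least one) = 1 - 2197/2744 = 547/2744

547/2744


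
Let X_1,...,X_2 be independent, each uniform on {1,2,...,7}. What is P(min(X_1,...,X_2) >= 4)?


P(min >= 4) = P(all X_i >= 4) = (P(X_1 >= 4))^2
= (4/7)^2 = 16/49

16/49


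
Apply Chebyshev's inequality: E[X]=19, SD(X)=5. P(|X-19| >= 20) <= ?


k = 20/5 = 4
Chebyshev: P(|X-mu| >= k*sigma) <= 1/k^2 = 1/4^2 = 1/16

1/16


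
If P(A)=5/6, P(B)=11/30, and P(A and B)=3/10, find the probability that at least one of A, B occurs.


P(A∪B) = P(A) + P(B) - P(A∩B)
= 5/6 + 11/30 - 3/10 = 9/10

9/10


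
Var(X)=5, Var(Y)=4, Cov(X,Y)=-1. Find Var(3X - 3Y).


Var(3X - 3Y) = 3^2*Var(X) + (-3)^2*Var(Y) + 2*3*(-3)*Cov(X,Y)
= 9*5 + 9*4 - 18*(-1)
= 45 + 36 + 18 = 99

99


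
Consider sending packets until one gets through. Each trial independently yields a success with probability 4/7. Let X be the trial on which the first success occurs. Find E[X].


For geometric (trials until first success), E[X] = 1/p = 1/(4/7) = 7/4

7/4


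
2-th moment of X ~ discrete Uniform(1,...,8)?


E[X^2] = (1/8) * sum(x^2 for x=1..8)
= 204/8 = 51/2

51/2


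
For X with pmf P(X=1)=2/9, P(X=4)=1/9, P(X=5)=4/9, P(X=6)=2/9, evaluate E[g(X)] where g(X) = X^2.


E[X^2] = sum(g(x)*P(x))
= 1*2/9 + 16*1/9 + 25*4/9 + 36*2/9
= 190/9

190/9


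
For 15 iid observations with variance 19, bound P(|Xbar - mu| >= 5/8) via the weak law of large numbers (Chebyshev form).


Var(Xbar) = Var(X)/n = 19/15
Chebyshev: P(|Xbar-mu| >= 5/8) <= Var(Xbar)/(5/8)^2 = (19/15)/(25/64) = 1216/375
Bound exceeds 1, so trivial bound: 1

1


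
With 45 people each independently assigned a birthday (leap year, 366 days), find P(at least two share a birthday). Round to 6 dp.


P(all different) = prod((366-i)/366 for i=0..44) = 0.059503
P(at least one match) = 1 - 0.059503 = 0.940497

0.940497


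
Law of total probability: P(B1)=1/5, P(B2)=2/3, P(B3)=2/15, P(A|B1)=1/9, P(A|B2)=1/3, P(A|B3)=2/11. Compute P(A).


P(A) = P(A|B1)P(B1) + P(A|B2)P(B2) + P(A|B3)P(B3)
= 1/9*1/5 + 1/3*2/3 + 2/11*2/15
= 1/45 + 2/9 + 4/165 = 133/495

133/495


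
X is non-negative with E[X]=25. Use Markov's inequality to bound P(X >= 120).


Markov: P(X >= a) <= E[X]/a
P(X >= 120) <= 25/120 = 5/24

5/24


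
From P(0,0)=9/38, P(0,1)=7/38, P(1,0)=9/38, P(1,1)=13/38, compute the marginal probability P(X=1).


P(X=1) = P(1,0)+P(1,1) = 9/38 + 13/38 = 22/38 = 11/19

11/19


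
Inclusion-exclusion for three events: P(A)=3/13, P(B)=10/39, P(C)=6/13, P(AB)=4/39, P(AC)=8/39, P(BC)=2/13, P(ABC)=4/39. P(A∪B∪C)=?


P(A∪B∪C) = P(A)+P(B)+P(C) - P(AB)-P(AC)-P(BC) + P(ABC)
= 3/13+10/39+6/13 - 4/39-8/39-2/13 + 4/39
= 23/39

23/39


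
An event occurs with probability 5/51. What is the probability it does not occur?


P(A') = 1 - P(A) = 1 - 5/51 = 46/51

46/51


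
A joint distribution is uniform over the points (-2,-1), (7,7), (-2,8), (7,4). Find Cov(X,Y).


E[X]=5/2, E[Y]=9/2, E[XY]=63/4
Cov(X,Y) = E[XY] - E[X]E[Y] = 63/4 - 5/2*9/2 = 9/2

9/2


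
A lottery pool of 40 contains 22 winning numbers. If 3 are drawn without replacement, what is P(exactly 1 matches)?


P(X=1) = C(22,1)*C(18,2) / C(40,3)
= 22*153 / 9880
= 3366/9880 = 1683/4940

1683/4940
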